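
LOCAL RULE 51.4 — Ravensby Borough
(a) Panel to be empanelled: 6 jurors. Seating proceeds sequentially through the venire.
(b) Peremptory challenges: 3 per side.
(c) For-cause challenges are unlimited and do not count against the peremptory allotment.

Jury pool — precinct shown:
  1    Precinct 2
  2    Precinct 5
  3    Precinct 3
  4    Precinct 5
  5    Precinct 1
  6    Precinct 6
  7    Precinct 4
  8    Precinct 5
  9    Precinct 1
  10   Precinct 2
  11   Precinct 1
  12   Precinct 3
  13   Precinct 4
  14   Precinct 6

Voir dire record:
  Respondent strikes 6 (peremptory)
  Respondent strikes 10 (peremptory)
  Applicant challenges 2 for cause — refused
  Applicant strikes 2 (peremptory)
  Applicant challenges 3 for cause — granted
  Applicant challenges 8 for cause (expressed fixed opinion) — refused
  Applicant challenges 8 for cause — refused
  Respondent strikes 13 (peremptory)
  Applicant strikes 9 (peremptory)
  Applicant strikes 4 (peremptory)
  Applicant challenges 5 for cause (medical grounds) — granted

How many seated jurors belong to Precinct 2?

Removed: #2, #3, #4, #5, #6, #9, #10, #13.
Seated jurors 1–6: #1, #7, #8, #11, #12, #14.
Of those, in Precinct 2: #1 → 1.

1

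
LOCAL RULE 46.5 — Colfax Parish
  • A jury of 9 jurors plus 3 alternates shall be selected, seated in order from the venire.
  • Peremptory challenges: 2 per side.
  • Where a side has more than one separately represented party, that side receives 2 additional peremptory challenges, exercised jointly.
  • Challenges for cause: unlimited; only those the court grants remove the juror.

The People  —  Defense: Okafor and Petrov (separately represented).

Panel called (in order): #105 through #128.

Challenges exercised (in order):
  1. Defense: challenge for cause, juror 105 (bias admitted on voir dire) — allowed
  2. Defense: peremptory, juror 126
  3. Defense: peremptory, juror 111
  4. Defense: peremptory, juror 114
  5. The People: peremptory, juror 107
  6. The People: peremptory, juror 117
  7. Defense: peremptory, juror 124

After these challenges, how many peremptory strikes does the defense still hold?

0

Defense allotment: 2 base + 2 multi-party = 4.
Defense peremptories used: #126, #111, #114, #124 — 4 (the for-cause on #105 doesn't count).
Remaining: 4 − 4 = 0.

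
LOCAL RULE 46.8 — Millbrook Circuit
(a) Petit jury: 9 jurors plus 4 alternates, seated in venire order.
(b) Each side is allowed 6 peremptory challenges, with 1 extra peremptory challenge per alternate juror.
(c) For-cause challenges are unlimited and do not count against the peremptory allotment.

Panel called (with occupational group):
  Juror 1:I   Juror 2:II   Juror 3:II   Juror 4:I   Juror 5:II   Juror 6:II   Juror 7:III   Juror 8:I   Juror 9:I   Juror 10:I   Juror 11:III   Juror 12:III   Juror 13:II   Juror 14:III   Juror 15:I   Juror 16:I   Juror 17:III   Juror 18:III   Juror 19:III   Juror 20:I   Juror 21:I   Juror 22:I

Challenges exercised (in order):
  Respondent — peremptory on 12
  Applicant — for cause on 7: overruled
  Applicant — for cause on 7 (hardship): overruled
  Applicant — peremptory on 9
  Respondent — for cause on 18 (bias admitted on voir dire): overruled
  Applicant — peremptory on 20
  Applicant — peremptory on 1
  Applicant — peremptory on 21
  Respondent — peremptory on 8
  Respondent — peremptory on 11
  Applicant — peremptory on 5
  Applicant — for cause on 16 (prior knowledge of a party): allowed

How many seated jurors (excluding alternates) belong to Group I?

Removed: #1, #5, #8, #9, #11, #12, #16, #20, #21.
Seated jurors 1–9: #2, #3, #4, #6, #7, #10, #13, #14, #15 (alternates #17, #18, #19, #22 not counted).
Of those, in Group I: #4, #10, #15 → 3.

3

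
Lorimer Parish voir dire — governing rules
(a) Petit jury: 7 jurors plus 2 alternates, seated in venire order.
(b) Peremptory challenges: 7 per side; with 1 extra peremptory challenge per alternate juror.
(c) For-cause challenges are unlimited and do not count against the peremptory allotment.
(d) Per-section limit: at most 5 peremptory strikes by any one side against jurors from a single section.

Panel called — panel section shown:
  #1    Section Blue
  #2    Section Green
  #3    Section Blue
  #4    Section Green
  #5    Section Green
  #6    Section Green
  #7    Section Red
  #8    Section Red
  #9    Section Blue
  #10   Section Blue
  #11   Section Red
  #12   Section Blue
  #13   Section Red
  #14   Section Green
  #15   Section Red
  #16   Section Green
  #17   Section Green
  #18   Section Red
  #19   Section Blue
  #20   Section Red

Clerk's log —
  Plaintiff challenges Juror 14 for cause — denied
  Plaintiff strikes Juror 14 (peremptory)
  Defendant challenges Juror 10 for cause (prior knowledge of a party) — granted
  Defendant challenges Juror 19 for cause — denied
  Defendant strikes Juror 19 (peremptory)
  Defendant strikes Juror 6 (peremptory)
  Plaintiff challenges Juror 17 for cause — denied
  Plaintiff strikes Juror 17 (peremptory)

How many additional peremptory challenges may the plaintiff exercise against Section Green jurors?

Plaintiff peremptories so far: #14, #17 — 2 of 9 used, 7 left overall.
Against Section Green: #14, #17 — 2 used; per-section cap 5 leaves 3.
Binding limit: min(7, 3) = 3.

3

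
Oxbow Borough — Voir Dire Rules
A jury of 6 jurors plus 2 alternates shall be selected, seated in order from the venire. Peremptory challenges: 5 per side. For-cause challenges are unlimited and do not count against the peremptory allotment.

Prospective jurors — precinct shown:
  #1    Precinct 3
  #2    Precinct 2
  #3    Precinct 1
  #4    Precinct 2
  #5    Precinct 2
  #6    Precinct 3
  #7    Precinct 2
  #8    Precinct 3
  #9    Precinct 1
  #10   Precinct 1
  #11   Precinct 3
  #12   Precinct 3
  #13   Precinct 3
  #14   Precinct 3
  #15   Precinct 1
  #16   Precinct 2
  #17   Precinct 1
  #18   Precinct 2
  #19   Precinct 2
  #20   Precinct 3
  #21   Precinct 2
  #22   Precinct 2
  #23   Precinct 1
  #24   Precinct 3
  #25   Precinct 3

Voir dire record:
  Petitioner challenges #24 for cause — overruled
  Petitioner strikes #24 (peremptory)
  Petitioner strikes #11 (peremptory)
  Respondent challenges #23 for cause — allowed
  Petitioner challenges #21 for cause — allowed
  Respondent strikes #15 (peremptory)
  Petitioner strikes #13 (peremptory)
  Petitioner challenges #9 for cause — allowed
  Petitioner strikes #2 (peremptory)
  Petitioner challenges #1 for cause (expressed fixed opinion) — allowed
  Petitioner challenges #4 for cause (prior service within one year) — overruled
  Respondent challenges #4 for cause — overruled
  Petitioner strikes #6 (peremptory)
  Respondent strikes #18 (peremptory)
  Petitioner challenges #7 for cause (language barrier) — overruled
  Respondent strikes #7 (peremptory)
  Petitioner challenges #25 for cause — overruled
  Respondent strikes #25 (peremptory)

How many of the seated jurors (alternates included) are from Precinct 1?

Removed: #1, #2, #6, #7, #9, #11, #13, #15, #18, #21, #23, #24, #25.
Seated (8 incl. alternates): #3, #4, #5, #8, #10, #12, #14, #16.
Of those, in Precinct 1: #3, #10 → 2.

2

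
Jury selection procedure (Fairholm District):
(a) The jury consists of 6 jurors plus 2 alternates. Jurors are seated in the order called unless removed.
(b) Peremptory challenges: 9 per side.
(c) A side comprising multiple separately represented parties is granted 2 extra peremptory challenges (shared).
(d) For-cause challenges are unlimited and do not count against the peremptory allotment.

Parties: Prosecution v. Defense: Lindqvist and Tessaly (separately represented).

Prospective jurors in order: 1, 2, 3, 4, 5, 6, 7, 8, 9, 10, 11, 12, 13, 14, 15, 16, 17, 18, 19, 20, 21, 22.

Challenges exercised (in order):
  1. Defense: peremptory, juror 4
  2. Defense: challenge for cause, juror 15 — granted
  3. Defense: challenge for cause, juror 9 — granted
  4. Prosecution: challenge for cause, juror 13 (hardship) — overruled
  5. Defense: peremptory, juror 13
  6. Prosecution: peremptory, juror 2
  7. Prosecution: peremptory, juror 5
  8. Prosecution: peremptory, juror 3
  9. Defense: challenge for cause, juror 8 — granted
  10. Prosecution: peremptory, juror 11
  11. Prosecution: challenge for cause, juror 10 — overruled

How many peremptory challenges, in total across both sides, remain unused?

Prosecution allotment: 9. Defense allotment: 9 base + 2 multi-party = 11.
Prosecution peremptories used: #2, #5, #3, #11 — 4 (for-cause on #13, #10 don't count).
Defense peremptories used: #4, #13 — 2 (for-cause on #15, #9, #8 don't count).
Remaining: (9 − 4) + (11 − 2) = 14.

14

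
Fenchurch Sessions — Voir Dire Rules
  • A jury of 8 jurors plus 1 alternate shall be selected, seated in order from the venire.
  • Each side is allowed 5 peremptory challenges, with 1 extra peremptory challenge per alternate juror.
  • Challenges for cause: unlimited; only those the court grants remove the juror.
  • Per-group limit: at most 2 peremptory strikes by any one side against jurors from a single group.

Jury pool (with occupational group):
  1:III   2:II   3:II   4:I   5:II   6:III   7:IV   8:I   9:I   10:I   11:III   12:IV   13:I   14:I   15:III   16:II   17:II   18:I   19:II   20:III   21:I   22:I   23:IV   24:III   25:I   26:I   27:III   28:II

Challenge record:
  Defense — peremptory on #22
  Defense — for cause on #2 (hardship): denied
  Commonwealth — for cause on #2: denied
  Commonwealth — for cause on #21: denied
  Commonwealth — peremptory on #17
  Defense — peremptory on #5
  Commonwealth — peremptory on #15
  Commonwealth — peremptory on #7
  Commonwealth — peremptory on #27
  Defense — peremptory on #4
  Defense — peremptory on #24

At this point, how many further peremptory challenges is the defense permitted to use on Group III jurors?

Defense peremptories so far: #22, #5, #4, #24 — 4 of 6 used, 2 left overall.
Against Group III: #24 — 1 used; per-group cap 2 leaves 1.
Binding limit: min(2, 1) = 1.

1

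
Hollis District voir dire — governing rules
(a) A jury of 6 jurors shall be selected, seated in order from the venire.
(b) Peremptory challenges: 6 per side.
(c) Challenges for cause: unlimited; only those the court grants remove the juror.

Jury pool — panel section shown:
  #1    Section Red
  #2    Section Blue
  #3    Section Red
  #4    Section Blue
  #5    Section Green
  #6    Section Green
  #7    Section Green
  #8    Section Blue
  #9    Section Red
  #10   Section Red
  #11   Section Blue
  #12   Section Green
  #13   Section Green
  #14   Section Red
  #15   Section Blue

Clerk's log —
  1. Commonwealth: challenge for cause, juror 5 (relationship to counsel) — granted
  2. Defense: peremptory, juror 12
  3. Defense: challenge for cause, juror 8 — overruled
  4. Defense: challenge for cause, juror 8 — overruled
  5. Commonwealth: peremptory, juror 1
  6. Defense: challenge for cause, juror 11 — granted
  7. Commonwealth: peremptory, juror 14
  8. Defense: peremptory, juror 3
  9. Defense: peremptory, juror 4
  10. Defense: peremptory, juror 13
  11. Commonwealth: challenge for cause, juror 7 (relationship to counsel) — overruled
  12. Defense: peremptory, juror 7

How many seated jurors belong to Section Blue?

Removed: #1, #3, #4, #5, #7, #11, #12, #13, #14.
Seated jurors 1–6: #2, #6, #8, #9, #10, #15.
Of those, in Section Blue: #2, #8, #15 → 3.

3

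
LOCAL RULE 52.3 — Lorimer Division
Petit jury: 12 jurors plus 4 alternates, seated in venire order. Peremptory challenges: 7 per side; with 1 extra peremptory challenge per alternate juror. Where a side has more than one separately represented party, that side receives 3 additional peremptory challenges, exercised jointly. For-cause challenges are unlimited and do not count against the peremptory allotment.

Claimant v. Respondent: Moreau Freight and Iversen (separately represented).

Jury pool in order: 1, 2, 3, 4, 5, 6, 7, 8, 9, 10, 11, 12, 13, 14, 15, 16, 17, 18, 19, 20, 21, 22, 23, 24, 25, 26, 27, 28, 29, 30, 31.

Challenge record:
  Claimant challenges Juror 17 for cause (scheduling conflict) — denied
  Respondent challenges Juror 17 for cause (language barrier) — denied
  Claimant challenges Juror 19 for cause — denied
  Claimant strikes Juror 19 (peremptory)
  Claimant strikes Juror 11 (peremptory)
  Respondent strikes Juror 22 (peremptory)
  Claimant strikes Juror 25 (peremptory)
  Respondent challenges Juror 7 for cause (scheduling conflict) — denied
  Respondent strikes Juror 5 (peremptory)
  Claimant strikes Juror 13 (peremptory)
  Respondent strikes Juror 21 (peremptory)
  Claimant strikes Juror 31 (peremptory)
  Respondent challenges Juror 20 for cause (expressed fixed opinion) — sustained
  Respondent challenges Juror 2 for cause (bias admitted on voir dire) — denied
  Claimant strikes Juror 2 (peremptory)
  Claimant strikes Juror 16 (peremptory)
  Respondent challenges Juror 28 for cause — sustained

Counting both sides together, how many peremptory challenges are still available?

15

Claimant allotment: 7 base + 1 × 4 alternates = 11. Respondent allotment: 7 base + 1 × 4 alternates + 3 multi-party = 14.
Claimant peremptories used: #19, #11, #25, #13, #31, #2, #16 — 7 (for-cause on #17, #19 don't count).
Respondent peremptories used: #22, #5, #21 — 3 (for-cause on #17, #7, #20, #2, #28 don't count).
Remaining: (11 − 7) + (14 − 3) = 15.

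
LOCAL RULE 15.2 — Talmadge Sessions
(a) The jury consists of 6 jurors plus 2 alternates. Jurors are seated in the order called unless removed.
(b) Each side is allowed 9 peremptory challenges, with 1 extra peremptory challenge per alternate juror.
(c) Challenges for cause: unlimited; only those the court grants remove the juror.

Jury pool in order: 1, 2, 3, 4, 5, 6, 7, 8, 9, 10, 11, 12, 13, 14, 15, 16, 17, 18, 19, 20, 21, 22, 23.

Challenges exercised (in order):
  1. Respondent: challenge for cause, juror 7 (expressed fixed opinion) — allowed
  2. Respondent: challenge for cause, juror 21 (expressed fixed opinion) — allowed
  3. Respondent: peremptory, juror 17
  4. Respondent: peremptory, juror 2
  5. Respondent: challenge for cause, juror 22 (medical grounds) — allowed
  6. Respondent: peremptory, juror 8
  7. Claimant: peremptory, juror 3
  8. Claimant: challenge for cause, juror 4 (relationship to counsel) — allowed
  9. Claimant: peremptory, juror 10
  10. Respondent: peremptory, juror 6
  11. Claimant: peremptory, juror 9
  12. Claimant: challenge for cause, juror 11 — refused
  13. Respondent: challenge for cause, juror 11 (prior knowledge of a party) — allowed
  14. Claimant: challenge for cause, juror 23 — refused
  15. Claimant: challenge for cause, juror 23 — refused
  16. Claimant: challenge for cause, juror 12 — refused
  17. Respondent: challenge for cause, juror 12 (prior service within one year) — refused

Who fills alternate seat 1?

Removed: #2, #3, #4, #6, #7, #8, #9, #10, #11, #17, #21, #22. (#12, #23 stay — for-cause denied.)
Seating in order: seats 1–6 → #1, #5, #12, #13, #14, #15; alternates → #16, #18.
So alternate 1 is #16.

16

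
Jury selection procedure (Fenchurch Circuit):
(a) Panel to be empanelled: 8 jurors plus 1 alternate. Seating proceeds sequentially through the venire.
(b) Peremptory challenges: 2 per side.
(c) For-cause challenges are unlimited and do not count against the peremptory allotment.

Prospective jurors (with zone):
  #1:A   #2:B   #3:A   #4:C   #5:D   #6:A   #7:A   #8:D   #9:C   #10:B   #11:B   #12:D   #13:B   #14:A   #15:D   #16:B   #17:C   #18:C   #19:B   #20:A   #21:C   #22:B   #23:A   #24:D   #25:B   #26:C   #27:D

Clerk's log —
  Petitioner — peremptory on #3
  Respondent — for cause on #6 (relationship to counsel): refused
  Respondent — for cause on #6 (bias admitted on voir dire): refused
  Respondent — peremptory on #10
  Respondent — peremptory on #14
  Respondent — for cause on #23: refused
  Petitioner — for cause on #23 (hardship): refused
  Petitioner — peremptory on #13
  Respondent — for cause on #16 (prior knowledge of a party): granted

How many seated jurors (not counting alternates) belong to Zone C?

Removed: #3, #10, #13, #14, #16.
Seated jurors 1–8: #1, #2, #4, #5, #6, #7, #8, #9 (alternates #11 not counted).
Of those, in Zone C: #4, #9 → 2.

2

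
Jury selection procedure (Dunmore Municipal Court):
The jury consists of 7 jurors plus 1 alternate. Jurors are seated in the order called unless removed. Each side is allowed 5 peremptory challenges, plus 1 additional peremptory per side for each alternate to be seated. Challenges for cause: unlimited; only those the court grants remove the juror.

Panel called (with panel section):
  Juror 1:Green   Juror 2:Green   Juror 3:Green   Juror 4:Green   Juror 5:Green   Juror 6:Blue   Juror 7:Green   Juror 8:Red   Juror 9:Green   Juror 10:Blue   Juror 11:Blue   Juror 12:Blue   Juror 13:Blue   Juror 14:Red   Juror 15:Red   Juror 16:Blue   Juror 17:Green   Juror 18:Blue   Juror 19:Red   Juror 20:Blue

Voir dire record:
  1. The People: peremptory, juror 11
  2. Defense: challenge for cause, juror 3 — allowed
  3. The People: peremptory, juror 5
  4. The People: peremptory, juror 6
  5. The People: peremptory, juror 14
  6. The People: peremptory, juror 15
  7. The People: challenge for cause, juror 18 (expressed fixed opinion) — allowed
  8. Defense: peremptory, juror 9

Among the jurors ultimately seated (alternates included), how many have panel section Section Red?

1

Removed: #3, #5, #6, #9, #11, #14, #15, #18.
Seated (8 incl. alternates): #1, #2, #4, #7, #8, #10, #12, #13.
Of those, in Section Red: #8 → 1.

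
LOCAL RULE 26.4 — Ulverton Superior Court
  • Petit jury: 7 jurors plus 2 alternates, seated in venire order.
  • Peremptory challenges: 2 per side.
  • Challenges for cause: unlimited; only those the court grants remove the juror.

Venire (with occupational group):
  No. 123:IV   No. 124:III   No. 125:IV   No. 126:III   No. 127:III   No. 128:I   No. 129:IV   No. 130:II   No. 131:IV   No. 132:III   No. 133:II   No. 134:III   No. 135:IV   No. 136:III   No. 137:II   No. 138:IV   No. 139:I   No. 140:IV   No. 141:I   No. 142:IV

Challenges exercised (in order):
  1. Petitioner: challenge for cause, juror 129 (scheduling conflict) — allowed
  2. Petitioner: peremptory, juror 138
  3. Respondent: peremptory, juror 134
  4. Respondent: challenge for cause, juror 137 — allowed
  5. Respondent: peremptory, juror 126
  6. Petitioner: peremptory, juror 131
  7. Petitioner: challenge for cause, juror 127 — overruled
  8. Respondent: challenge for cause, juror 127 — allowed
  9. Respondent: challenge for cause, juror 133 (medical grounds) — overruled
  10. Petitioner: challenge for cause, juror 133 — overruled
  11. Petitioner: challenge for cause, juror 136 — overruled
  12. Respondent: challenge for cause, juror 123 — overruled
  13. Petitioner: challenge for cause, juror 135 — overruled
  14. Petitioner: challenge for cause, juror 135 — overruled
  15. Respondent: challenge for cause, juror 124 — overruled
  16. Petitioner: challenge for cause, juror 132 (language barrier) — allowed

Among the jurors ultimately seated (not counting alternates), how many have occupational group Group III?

1

Removed: #126, #127, #129, #131, #132, #134, #137, #138.
Seated jurors 1–7: #123, #124, #125, #128, #130, #133, #135 (alternates #136, #139 not counted).
Of those, in Group III: #124 → 1.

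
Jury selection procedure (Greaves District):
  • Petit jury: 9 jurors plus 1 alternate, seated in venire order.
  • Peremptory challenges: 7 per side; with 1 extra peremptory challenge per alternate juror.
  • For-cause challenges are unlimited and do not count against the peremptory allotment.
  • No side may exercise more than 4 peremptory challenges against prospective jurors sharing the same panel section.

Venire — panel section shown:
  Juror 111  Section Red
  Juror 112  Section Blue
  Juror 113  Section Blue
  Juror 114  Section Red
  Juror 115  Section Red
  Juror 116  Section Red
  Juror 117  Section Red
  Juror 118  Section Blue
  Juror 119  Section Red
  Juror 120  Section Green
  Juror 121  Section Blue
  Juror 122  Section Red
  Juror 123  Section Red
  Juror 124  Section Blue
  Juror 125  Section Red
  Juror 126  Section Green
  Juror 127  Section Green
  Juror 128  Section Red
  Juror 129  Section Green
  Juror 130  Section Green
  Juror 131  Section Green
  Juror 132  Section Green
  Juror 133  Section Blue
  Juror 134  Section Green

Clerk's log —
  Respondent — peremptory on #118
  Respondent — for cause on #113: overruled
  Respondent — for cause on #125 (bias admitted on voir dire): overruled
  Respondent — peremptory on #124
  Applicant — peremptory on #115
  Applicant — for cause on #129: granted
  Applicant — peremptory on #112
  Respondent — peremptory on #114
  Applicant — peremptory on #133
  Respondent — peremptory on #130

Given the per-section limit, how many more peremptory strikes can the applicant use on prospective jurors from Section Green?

Applicant peremptories so far: #115, #112, #133 — 3 of 8 used, 5 left overall.
Against Section Green: none yet — per-section cap 4 leaves 4.
Binding limit: min(5, 4) = 4.

4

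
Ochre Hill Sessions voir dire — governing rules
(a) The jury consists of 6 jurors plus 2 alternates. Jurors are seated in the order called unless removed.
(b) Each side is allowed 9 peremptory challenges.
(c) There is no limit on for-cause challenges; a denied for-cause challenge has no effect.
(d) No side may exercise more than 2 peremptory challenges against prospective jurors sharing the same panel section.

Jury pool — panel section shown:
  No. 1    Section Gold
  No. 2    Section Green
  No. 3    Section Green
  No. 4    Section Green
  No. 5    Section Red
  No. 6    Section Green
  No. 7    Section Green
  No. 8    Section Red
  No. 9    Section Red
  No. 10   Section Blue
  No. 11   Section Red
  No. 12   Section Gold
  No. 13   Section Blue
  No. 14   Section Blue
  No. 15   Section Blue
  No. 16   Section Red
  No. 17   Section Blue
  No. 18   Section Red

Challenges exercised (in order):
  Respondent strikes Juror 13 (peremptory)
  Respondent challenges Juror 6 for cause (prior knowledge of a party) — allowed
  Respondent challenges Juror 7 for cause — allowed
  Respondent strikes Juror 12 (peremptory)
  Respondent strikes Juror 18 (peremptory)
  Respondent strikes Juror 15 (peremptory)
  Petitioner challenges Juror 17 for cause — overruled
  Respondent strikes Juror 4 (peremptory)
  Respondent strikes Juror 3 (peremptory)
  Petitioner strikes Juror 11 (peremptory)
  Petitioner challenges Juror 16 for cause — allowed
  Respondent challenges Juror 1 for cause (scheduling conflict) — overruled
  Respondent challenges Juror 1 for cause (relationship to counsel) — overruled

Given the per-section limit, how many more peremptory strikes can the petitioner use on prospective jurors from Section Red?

Petitioner peremptories so far: #11 — 1 of 9 used, 8 left overall.
Against Section Red: #11 — 1 used; per-section cap 2 leaves 1.
Binding limit: min(8, 1) = 1.

1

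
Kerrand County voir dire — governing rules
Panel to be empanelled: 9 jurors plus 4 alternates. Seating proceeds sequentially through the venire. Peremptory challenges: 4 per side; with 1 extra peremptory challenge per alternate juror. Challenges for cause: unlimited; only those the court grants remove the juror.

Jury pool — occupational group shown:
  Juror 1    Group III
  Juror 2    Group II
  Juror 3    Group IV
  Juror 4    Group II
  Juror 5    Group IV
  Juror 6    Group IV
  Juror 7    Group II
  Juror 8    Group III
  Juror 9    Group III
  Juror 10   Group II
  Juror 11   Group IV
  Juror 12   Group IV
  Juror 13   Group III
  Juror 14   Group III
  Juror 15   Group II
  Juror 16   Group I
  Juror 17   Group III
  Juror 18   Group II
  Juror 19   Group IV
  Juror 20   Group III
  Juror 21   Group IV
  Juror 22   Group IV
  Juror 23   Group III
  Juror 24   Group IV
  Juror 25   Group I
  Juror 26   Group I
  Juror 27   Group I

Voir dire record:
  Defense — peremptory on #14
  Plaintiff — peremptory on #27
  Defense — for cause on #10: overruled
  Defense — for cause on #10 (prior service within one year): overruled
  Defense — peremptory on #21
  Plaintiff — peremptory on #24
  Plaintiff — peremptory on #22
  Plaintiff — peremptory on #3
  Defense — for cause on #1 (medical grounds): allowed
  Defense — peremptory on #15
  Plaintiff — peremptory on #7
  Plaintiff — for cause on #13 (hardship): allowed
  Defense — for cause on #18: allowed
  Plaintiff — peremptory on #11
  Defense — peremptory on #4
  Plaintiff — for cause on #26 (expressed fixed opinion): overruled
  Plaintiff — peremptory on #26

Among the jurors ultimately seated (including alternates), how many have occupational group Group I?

2

Removed: #1, #3, #4, #7, #11, #13, #14, #15, #18, #21, #22, #24, #26, #27.
Seated (13 incl. alternates): #2, #5, #6, #8, #9, #10, #12, #16, #17, #19, #20, #23, #25.
Of those, in Group I: #16, #25 → 2.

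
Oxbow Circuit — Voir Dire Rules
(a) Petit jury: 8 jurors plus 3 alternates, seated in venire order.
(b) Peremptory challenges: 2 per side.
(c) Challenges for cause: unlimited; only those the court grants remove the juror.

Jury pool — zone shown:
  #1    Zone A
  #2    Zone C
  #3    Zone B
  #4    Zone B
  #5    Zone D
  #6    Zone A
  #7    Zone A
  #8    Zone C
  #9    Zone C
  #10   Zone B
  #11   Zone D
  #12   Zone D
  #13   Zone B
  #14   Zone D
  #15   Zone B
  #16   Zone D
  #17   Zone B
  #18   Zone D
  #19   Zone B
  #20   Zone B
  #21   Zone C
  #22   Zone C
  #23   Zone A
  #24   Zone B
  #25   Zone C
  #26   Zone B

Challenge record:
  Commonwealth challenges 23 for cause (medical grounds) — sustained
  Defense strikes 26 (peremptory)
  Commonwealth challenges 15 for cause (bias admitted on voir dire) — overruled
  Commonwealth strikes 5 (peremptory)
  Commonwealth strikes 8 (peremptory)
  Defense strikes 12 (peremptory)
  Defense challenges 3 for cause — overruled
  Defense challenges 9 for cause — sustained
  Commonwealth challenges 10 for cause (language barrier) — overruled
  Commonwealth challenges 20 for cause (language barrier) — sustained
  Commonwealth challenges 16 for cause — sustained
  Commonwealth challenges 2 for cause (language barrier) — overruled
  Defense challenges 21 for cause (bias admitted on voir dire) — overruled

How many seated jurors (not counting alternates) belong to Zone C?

Removed: #5, #8, #9, #12, #16, #20, #23, #26.
Seated jurors 1–8: #1, #2, #3, #4, #6, #7, #10, #11 (alternates #13, #14, #15 not counted).
Of those, in Zone C: #2 → 1.

1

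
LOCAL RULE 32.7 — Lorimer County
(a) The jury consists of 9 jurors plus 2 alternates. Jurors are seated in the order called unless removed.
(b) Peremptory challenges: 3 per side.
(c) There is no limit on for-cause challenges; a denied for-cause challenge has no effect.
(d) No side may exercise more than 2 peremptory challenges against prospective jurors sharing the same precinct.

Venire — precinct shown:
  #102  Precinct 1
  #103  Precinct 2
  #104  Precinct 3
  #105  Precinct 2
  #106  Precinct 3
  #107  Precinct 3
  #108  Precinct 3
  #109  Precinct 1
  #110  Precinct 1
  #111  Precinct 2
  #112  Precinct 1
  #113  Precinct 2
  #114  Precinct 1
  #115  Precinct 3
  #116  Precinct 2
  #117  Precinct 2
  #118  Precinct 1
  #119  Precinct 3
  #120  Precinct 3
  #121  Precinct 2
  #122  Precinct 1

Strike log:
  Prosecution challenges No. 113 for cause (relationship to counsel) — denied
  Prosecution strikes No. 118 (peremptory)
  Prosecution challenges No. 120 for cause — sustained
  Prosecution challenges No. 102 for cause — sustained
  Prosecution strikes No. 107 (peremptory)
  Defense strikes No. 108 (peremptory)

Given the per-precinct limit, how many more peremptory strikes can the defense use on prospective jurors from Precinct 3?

1

Defense peremptories so far: #108 — 1 of 3 used, 2 left overall.
Against Precinct 3: #108 — 1 used; per-precinct cap 2 leaves 1.
Binding limit: min(2, 1) = 1.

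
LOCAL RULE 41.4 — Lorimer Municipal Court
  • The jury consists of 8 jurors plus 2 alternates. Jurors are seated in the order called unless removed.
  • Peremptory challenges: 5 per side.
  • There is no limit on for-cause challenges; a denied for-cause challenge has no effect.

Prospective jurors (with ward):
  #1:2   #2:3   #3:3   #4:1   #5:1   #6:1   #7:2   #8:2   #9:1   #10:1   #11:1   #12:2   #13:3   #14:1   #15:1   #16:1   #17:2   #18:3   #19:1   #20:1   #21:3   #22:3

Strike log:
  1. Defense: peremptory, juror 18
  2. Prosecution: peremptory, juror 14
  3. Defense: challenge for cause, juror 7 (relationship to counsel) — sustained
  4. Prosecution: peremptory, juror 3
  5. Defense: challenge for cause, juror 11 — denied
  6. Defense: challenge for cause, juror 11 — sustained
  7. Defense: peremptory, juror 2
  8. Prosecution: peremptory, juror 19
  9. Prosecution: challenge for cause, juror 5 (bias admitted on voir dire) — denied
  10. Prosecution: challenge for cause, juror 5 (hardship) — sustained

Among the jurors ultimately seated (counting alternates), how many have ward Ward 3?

1

Removed: #2, #3, #5, #7, #11, #14, #18, #19.
Seated (10 incl. alternates): #1, #4, #6, #8, #9, #10, #12, #13, #15, #16.
Of those, in Ward 3: #13 → 1.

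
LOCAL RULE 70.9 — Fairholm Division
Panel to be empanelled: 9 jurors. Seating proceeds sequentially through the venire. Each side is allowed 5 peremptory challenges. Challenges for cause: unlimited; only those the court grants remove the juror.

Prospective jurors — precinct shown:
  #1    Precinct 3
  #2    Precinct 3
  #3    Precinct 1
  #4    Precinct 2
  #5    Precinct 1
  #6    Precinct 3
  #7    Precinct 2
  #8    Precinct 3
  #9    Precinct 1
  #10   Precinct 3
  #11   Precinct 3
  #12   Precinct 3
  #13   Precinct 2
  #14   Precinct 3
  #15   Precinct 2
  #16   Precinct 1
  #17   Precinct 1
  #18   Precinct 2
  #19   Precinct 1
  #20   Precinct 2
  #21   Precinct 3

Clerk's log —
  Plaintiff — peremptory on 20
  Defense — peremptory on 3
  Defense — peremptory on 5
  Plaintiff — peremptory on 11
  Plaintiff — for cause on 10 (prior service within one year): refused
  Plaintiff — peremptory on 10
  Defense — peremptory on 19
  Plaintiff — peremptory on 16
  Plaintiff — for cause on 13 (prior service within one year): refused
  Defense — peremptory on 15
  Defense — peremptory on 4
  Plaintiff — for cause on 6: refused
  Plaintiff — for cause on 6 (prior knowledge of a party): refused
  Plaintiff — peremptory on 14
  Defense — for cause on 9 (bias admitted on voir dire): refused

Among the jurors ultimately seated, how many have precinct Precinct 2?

Removed: #3, #4, #5, #10, #11, #14, #15, #16, #19, #20.
Seated jurors 1–9: #1, #2, #6, #7, #8, #9, #12, #13, #17.
Of those, in Precinct 2: #7, #13 → 2.

2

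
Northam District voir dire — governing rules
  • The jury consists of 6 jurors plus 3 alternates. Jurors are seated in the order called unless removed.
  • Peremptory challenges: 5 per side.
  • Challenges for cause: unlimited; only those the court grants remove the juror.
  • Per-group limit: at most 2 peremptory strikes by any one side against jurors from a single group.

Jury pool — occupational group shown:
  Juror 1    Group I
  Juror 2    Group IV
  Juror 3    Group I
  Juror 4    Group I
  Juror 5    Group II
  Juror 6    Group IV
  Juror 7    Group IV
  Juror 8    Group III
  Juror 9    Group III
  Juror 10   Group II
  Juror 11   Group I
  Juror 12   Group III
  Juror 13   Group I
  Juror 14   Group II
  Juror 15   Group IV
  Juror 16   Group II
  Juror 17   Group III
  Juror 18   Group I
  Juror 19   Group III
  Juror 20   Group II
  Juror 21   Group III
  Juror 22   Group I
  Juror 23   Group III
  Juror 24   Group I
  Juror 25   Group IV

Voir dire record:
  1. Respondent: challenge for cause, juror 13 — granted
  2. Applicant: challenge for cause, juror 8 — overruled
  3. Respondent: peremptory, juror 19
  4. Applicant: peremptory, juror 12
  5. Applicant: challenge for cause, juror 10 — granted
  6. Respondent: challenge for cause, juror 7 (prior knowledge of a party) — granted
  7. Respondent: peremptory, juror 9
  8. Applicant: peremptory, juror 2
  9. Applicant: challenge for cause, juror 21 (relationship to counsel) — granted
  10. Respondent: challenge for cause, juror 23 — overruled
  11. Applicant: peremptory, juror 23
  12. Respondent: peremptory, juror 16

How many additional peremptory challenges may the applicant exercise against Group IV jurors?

Applicant peremptories so far: #12, #2, #23 — 3 of 5 used, 2 left overall.
Against Group IV: #2 — 1 used; per-group cap 2 leaves 1.
Binding limit: min(2, 1) = 1.

1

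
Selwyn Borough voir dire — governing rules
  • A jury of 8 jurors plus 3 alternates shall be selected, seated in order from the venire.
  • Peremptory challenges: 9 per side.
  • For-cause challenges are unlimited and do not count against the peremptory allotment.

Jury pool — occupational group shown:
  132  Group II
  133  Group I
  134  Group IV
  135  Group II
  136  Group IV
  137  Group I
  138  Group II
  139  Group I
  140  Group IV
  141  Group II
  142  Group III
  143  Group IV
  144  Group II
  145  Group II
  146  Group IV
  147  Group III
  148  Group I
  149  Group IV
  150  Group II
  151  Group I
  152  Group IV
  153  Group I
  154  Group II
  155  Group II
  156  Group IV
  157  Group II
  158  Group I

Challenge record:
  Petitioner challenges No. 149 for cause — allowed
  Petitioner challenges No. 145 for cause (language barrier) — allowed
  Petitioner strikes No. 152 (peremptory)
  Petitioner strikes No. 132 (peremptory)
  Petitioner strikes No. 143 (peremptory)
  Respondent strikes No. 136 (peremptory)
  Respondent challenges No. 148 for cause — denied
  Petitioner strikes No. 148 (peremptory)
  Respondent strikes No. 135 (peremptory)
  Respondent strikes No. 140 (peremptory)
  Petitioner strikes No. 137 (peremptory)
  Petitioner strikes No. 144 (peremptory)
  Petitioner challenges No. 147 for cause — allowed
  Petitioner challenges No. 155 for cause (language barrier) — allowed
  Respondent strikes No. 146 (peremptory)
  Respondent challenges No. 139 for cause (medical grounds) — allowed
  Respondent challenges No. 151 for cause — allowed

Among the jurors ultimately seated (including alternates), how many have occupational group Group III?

1

Removed: #132, #135, #136, #137, #139, #140, #143, #144, #145, #146, #147, #148, #149, #151, #152, #155.
Seated (11 incl. alternates): #133, #134, #138, #141, #142, #150, #153, #154, #156, #157, #158.
Of those, in Group III: #142 → 1.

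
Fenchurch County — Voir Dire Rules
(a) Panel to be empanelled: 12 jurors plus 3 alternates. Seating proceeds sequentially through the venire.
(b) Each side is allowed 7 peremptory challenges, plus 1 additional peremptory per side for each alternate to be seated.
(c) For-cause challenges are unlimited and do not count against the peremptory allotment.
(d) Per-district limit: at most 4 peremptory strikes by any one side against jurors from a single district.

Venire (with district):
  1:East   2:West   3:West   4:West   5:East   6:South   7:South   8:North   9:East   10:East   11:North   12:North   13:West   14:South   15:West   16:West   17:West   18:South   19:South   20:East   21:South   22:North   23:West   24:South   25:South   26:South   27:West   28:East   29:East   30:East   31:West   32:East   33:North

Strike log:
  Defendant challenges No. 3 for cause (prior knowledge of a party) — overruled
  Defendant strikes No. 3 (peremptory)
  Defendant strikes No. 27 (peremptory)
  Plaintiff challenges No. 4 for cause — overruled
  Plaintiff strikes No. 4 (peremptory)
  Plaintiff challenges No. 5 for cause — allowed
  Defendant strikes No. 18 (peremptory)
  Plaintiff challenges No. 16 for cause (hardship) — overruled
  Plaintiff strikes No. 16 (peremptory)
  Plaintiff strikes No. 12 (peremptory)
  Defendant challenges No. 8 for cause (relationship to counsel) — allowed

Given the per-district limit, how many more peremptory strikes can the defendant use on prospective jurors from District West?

Defendant peremptories so far: #3, #27, #18 — 3 of 10 used, 7 left overall.
Against District West: #3, #27 — 2 used; per-district cap 4 leaves 2.
Binding limit: min(7, 2) = 2.

2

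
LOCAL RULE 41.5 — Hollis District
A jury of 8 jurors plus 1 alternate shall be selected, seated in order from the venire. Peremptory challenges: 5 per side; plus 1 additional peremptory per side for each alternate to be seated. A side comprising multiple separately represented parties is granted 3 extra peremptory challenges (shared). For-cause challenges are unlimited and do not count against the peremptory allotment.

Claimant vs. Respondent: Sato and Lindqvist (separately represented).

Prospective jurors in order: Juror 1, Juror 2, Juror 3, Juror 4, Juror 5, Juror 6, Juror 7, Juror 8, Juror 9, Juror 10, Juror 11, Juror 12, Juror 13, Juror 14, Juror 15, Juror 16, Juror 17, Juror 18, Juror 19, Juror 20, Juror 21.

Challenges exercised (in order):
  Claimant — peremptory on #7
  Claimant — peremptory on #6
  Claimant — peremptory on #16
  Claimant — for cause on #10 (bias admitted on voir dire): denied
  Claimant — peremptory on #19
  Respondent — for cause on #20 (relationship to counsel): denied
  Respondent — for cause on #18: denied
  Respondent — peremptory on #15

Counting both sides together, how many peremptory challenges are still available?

Claimant allotment: 5 base + 1 × 1 alternate = 6. Respondent allotment: 5 base + 1 × 1 alternate + 3 multi-party = 9.
Claimant peremptories used: #7, #6, #16, #19 — 4 (the for-cause on #10 doesn't count).
Respondent peremptories used: #15 — 1 (for-cause on #20, #18 don't count).
Remaining: (6 − 4) + (9 − 1) = 10.

10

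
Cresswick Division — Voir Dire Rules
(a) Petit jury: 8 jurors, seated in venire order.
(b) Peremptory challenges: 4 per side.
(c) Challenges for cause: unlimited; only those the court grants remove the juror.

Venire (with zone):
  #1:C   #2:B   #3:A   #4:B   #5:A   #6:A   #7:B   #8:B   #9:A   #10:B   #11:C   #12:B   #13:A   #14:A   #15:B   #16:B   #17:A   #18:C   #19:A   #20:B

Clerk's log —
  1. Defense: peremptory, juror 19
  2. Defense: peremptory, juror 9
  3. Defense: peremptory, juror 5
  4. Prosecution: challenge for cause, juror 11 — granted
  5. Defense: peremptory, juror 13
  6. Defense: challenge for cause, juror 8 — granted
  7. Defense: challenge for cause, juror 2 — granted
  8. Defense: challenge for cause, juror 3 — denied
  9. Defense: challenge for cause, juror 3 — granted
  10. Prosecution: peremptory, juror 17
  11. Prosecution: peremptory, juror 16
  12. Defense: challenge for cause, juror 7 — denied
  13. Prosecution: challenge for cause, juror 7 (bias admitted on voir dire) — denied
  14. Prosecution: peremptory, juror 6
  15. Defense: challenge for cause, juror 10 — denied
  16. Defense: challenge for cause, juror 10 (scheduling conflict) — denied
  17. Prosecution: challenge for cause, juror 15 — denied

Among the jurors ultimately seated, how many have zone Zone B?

Removed: #2, #3, #5, #6, #8, #9, #11, #13, #16, #17, #19.
Seated jurors 1–8: #1, #4, #7, #10, #12, #14, #15, #18.
Of those, in Zone B: #4, #7, #10, #12, #15 → 5.

5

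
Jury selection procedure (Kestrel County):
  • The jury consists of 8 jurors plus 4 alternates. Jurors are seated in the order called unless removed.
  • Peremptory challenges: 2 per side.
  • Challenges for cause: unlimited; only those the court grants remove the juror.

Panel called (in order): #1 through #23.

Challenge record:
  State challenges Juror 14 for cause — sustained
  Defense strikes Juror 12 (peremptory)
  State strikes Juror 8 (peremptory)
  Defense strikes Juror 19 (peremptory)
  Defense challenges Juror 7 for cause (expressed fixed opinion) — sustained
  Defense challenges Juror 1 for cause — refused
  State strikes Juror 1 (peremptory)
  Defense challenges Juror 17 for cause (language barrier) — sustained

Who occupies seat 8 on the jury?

11

Removed: #1, #7, #8, #12, #14, #17, #19.
Filling seats in venire order through position 8: #2, #3, #4, #5, #6, #9, #10, #11.
So seat 8 is #11.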